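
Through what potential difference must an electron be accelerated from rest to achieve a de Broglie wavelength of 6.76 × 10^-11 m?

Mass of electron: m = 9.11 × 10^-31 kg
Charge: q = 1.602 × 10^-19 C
329 V

From λ = h/√(2mqV), we solve for V:

λ² = h²/(2mqV)
V = h²/(2mqλ²)
V = (6.626 × 10^-34 J·s)² / (2 × 9.11 × 10^-31 kg × 1.602 × 10^-19 C × (6.76 × 10^-11 m)²)
V = 329 V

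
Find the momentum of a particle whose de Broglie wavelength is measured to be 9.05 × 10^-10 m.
7.32 × 10^-25 kg·m/s

From the de Broglie relation λ = h/p, we solve for p:

p = h/λ
p = (6.626 × 10^-34 J·s) / (9.05 × 10^-10 m)
p = 7.32 × 10^-25 kg·m/s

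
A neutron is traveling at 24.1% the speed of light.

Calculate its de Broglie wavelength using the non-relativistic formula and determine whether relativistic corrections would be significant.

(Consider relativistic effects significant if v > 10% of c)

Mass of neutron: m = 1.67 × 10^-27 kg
Yes, relativistic corrections are needed.

Using the non-relativistic de Broglie formula λ = h/(mv):

v = 24.1% × c = 7.225 × 10^7 m/s

λ = h/(mv)
λ = (6.626 × 10^-34 J·s) / (1.67 × 10^-27 kg × 7.225 × 10^7 m/s)
λ = 5.49 × 10^-15 m

Since v = 24.1% of c > 10% of c, relativistic corrections ARE significant and the actual wavelength would differ from this non-relativistic estimate.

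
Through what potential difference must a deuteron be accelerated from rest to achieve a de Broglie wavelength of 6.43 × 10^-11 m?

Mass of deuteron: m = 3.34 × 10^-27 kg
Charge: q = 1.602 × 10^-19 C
9.92 × 10^-2 V

From λ = h/√(2mqV), we solve for V:

λ² = h²/(2mqV)
V = h²/(2mqλ²)
V = (6.626 × 10^-34 J·s)² / (2 × 3.34 × 10^-27 kg × 1.602 × 10^-19 C × (6.43 × 10^-11 m)²)
V = 9.92 × 10^-2 V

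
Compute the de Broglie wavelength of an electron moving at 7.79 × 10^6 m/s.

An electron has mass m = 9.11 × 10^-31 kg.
9.34 × 10^-11 m

Using the de Broglie relation λ = h/(mv):

λ = h/(mv)
λ = (6.626 × 10^-34 J·s) / (9.11 × 10^-31 kg × 7.79 × 10^6 m/s)
λ = 9.34 × 10^-11 m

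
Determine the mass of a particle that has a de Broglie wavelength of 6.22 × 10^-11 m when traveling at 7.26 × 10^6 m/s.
1.47 × 10^-30 kg

From the de Broglie relation λ = h/(mv), we solve for m:

m = h/(λv)
m = (6.626 × 10^-34 J·s) / (6.22 × 10^-11 m × 7.26 × 10^6 m/s)
m = 1.47 × 10^-30 kg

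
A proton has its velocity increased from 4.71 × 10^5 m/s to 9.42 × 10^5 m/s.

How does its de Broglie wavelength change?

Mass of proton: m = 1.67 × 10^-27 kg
The wavelength decreases by a factor of 2.

Using λ = h/(mv):

Initial wavelength: λ₁ = h/(mv₁) = 8.42 × 10^-13 m
Final wavelength: λ₂ = h/(mv₂) = 4.21 × 10^-13 m

Since λ ∝ 1/v, when velocity increases by a factor of 2, the wavelength decreases by a factor of 2.

λ₂/λ₁ = v₁/v₂ = 1/2

The wavelength decreases by a factor of 2.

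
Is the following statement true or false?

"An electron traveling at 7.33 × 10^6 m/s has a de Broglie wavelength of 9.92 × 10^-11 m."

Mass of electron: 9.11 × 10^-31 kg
True

The claim is correct.

Using λ = h/(mv):
λ = (6.626 × 10^-34 J·s) / (9.11 × 10^-31 kg × 7.33 × 10^6 m/s)
λ = 9.92 × 10^-11 m

This matches the claimed value.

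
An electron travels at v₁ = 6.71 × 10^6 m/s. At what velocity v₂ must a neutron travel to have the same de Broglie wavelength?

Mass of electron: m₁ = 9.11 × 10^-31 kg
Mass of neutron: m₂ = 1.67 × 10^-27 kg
v₂ = 3.66 × 10^3 m/s

For equal de Broglie wavelengths: λ₁ = λ₂

h/(m₁v₁) = h/(m₂v₂)
m₁v₁ = m₂v₂
v₂ = v₁ · (m₁/m₂)

v₂ = 6.71 × 10^6 m/s × (9.11 × 10^-31 kg / 1.67 × 10^-27 kg)
v₂ = 3.66 × 10^3 m/s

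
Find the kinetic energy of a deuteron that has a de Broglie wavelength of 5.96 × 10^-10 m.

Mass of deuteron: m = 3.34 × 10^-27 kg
1.85 × 10^-22 J (or 1.15 × 10^-3 eV)

From λ = h/√(2mKE), we solve for KE:

λ² = h²/(2mKE)
KE = h²/(2mλ²)
KE = (6.626 × 10^-34 J·s)² / (2 × 3.34 × 10^-27 kg × (5.96 × 10^-10 m)²)
KE = 1.85 × 10^-22 J
KE = 1.15 × 10^-3 eV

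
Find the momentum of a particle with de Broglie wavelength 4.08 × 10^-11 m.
1.62 × 10^-23 kg·m/s

From the de Broglie relation λ = h/p, we solve for p:

p = h/λ
p = (6.626 × 10^-34 J·s) / (4.08 × 10^-11 m)
p = 1.62 × 10^-23 kg·m/s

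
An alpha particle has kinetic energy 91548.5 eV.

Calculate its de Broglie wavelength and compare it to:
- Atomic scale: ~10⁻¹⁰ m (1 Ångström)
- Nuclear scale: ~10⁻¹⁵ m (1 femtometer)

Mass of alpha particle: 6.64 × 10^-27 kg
λ = 4.75 × 10^-14 m, which is between nuclear and atomic scales.

Using λ = h/√(2mKE):

KE = 91548.5 eV = 1.467 × 10^-14 J

λ = h/√(2mKE)
λ = (6.626 × 10^-34 J·s) / √(2 × 6.64 × 10^-27 kg × 1.467 × 10^-14 J)
λ = 4.75 × 10^-14 m

Comparison:
- Atomic scale (10⁻¹⁰ m): λ is 0.00047× this size
- Nuclear scale (10⁻¹⁵ m): λ is 47× this size

The wavelength is between nuclear and atomic scales.

This wavelength is appropriate for probing atomic structure but too large for nuclear physics experiments.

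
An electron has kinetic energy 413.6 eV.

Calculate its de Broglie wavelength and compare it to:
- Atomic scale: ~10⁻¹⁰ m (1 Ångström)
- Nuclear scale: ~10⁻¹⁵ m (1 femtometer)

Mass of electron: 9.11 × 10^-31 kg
λ = 6.03 × 10^-11 m, which is between nuclear and atomic scales.

Using λ = h/√(2mKE):

KE = 413.6 eV = 6.627 × 10^-17 J

λ = h/√(2mKE)
λ = (6.626 × 10^-34 J·s) / √(2 × 9.11 × 10^-31 kg × 6.627 × 10^-17 J)
λ = 6.03 × 10^-11 m

Comparison:
- Atomic scale (10⁻¹⁰ m): λ is 0.6× this size
- Nuclear scale (10⁻¹⁵ m): λ is 6e+04× this size

The wavelength is between nuclear and atomic scales.

This wavelength is appropriate for probing atomic structure but too large for nuclear physics experiments.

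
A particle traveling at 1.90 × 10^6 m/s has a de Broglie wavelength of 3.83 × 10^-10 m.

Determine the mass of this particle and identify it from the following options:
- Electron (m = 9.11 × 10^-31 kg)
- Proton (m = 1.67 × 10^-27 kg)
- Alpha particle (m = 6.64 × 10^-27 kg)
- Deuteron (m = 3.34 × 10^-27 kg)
The particle is an electron.

From λ = h/(mv), solve for mass:

m = h/(λv)
m = (6.626 × 10^-34 J·s) / (3.83 × 10^-10 m × 1.90 × 10^6 m/s)
m = 9.11 × 10^-31 kg

Comparing with the listed masses, this is closest to an electron.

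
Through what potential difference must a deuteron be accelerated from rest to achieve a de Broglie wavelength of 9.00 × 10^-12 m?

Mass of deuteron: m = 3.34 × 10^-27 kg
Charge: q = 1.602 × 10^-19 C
5.06 V

From λ = h/√(2mqV), we solve for V:

λ² = h²/(2mqV)
V = h²/(2mqλ²)
V = (6.626 × 10^-34 J·s)² / (2 × 3.34 × 10^-27 kg × 1.602 × 10^-19 C × (9.00 × 10^-12 m)²)
V = 5.06 V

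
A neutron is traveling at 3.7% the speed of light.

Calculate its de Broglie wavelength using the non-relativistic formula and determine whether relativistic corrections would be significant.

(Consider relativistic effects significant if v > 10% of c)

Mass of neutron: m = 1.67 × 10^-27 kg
No, relativistic corrections are not needed.

Using the non-relativistic de Broglie formula λ = h/(mv):

v = 3.7% × c = 1.109 × 10^7 m/s

λ = h/(mv)
λ = (6.626 × 10^-34 J·s) / (1.67 × 10^-27 kg × 1.109 × 10^7 m/s)
λ = 3.58 × 10^-14 m

Since v = 3.7% of c < 10% of c, relativistic corrections are NOT significant and this non-relativistic result is a good approximation.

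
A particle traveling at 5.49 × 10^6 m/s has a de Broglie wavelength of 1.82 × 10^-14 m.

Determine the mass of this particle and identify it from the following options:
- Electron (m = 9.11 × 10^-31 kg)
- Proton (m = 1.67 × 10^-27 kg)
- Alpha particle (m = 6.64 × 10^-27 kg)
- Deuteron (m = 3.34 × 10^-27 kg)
The particle is an alpha particle.

From λ = h/(mv), solve for mass:

m = h/(λv)
m = (6.626 × 10^-34 J·s) / (1.82 × 10^-14 m × 5.49 × 10^6 m/s)
m = 6.63 × 10^-27 kg

Comparing with the listed masses, this is closest to an alpha particle.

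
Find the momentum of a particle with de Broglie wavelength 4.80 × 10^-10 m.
1.38 × 10^-24 kg·m/s

From the de Broglie relation λ = h/p, we solve for p:

p = h/λ
p = (6.626 × 10^-34 J·s) / (4.80 × 10^-10 m)
p = 1.38 × 10^-24 kg·m/s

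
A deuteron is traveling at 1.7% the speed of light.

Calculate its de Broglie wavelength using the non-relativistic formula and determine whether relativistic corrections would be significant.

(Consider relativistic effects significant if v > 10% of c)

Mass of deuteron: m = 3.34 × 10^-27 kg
No, relativistic corrections are not needed.

Using the non-relativistic de Broglie formula λ = h/(mv):

v = 1.7% × c = 5.096 × 10^6 m/s

λ = h/(mv)
λ = (6.626 × 10^-34 J·s) / (3.34 × 10^-27 kg × 5.096 × 10^6 m/s)
λ = 3.89 × 10^-14 m

Since v = 1.7% of c < 10% of c, relativistic corrections are NOT significant and this non-relativistic result is a good approximation.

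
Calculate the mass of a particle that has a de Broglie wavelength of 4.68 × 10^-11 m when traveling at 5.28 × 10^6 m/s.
2.68 × 10^-30 kg

From the de Broglie relation λ = h/(mv), we solve for m:

m = h/(λv)
m = (6.626 × 10^-34 J·s) / (4.68 × 10^-11 m × 5.28 × 10^6 m/s)
m = 2.68 × 10^-30 kg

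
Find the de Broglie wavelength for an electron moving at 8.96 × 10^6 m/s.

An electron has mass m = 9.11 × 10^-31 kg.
8.12 × 10^-11 m

Using the de Broglie relation λ = h/(mv):

λ = h/(mv)
λ = (6.626 × 10^-34 J·s) / (9.11 × 10^-31 kg × 8.96 × 10^6 m/s)
λ = 8.12 × 10^-11 m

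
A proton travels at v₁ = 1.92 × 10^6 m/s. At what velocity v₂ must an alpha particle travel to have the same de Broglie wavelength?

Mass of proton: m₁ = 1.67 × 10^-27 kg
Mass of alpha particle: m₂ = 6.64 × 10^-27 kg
v₂ = 4.83 × 10^5 m/s

For equal de Broglie wavelengths: λ₁ = λ₂

h/(m₁v₁) = h/(m₂v₂)
m₁v₁ = m₂v₂
v₂ = v₁ · (m₁/m₂)

v₂ = 1.92 × 10^6 m/s × (1.67 × 10^-27 kg / 6.64 × 10^-27 kg)
v₂ = 4.83 × 10^5 m/s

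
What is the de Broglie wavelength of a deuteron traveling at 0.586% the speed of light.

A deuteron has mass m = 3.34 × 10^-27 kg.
1.13 × 10^-13 m

Using the de Broglie relation λ = h/(mv):

v = 0.586% × c = 1.757 × 10^6 m/s

λ = h/(mv)
λ = (6.626 × 10^-34 J·s) / (3.34 × 10^-27 kg × 1.757 × 10^6 m/s)
λ = 1.13 × 10^-13 m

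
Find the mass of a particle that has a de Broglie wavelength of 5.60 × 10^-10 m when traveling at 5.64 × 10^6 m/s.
2.10 × 10^-31 kg

From the de Broglie relation λ = h/(mv), we solve for m:

m = h/(λv)
m = (6.626 × 10^-34 J·s) / (5.60 × 10^-10 m × 5.64 × 10^6 m/s)
m = 2.10 × 10^-31 kg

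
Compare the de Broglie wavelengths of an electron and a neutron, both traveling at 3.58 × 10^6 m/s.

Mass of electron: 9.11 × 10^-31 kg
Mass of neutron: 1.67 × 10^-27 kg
The electron has the longer wavelength.

Using λ = h/(mv), since both particles have the same velocity, the wavelength depends only on mass.

For electron: λ₁ = h/(m₁v) = 2.03 × 10^-10 m
For neutron: λ₂ = h/(m₂v) = 1.11 × 10^-13 m

Since λ ∝ 1/m at constant velocity, the lighter particle has the longer wavelength.

The electron has the longer de Broglie wavelength.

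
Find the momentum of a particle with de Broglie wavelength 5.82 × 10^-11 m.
1.14 × 10^-23 kg·m/s

From the de Broglie relation λ = h/p, we solve for p:

p = h/λ
p = (6.626 × 10^-34 J·s) / (5.82 × 10^-11 m)
p = 1.14 × 10^-23 kg·m/s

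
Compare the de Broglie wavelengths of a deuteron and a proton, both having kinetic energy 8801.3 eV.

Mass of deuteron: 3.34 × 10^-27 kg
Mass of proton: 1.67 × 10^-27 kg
The proton has the longer wavelength.

Using λ = h/√(2mKE):

For deuteron: λ₁ = h/√(2m₁KE) = 2.16 × 10^-13 m
For proton: λ₂ = h/√(2m₂KE) = 3.05 × 10^-13 m

Since λ ∝ 1/√m at constant kinetic energy, the lighter particle has the longer wavelength.

The proton has the longer de Broglie wavelength.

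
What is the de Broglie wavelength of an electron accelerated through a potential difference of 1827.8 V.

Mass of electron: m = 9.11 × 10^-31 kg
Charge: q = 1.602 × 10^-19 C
2.87 × 10^-11 m

When a particle is accelerated through voltage V, it gains kinetic energy KE = qV.

The de Broglie wavelength is then λ = h/√(2mqV):

λ = h/√(2mqV)
λ = (6.626 × 10^-34 J·s) / √(2 × 9.11 × 10^-31 kg × 1.602 × 10^-19 C × 1827.8 V)
λ = 2.87 × 10^-11 m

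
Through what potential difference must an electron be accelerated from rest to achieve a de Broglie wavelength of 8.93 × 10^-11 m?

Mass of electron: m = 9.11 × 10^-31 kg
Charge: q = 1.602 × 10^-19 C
189 V

From λ = h/√(2mqV), we solve for V:

λ² = h²/(2mqV)
V = h²/(2mqλ²)
V = (6.626 × 10^-34 J·s)² / (2 × 9.11 × 10^-31 kg × 1.602 × 10^-19 C × (8.93 × 10^-11 m)²)
V = 189 V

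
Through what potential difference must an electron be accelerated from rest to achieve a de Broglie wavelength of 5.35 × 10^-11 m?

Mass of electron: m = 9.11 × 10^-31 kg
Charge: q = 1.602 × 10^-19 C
526 V

From λ = h/√(2mqV), we solve for V:

λ² = h²/(2mqV)
V = h²/(2mqλ²)
V = (6.626 × 10^-34 J·s)² / (2 × 9.11 × 10^-31 kg × 1.602 × 10^-19 C × (5.35 × 10^-11 m)²)
V = 526 V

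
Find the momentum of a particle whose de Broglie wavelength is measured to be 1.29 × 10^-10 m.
5.14 × 10^-24 kg·m/s

From the de Broglie relation λ = h/p, we solve for p:

p = h/λ
p = (6.626 × 10^-34 J·s) / (1.29 × 10^-10 m)
p = 5.14 × 10^-24 kg·m/s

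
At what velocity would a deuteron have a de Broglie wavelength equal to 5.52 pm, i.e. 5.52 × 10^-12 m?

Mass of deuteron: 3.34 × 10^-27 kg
3.59 × 10^4 m/s

From λ = h/(mv), solve for v:

v = h/(mλ)
v = (6.626 × 10^-34 J·s) / (3.34 × 10^-27 kg × 5.52 × 10^-12 m)
v = 3.59 × 10^4 m/s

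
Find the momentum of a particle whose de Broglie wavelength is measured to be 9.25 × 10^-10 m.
7.16 × 10^-25 kg·m/s

From the de Broglie relation λ = h/p, we solve for p:

p = h/λ
p = (6.626 × 10^-34 J·s) / (9.25 × 10^-10 m)
p = 7.16 × 10^-25 kg·m/s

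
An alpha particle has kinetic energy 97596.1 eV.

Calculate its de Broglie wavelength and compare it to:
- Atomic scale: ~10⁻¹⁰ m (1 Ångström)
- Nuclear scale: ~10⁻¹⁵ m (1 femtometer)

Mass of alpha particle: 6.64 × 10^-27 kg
λ = 4.60 × 10^-14 m, which is between nuclear and atomic scales.

Using λ = h/√(2mKE):

KE = 97596.1 eV = 1.564 × 10^-14 J

λ = h/√(2mKE)
λ = (6.626 × 10^-34 J·s) / √(2 × 6.64 × 10^-27 kg × 1.564 × 10^-14 J)
λ = 4.60 × 10^-14 m

Comparison:
- Atomic scale (10⁻¹⁰ m): λ is 0.00046× this size
- Nuclear scale (10⁻¹⁵ m): λ is 46× this size

The wavelength is between nuclear and atomic scales.

This wavelength is appropriate for probing atomic structure but too large for nuclear physics experiments.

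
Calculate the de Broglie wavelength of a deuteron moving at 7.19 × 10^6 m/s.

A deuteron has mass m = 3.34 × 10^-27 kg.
2.76 × 10^-14 m

Using the de Broglie relation λ = h/(mv):

λ = h/(mv)
λ = (6.626 × 10^-34 J·s) / (3.34 × 10^-27 kg × 7.19 × 10^6 m/s)
λ = 2.76 × 10^-14 m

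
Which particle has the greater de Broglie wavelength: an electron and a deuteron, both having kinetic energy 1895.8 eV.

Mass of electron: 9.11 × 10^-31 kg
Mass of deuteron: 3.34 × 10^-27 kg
The electron has the longer wavelength.

Using λ = h/√(2mKE):

For electron: λ₁ = h/√(2m₁KE) = 2.82 × 10^-11 m
For deuteron: λ₂ = h/√(2m₂KE) = 4.65 × 10^-13 m

Since λ ∝ 1/√m at constant kinetic energy, the lighter particle has the longer wavelength.

The electron has the longer de Broglie wavelength.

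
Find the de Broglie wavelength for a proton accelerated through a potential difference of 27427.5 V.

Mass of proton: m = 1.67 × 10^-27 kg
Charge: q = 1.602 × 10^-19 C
1.73 × 10^-13 m

When a particle is accelerated through voltage V, it gains kinetic energy KE = qV.

The de Broglie wavelength is then λ = h/√(2mqV):

λ = h/√(2mqV)
λ = (6.626 × 10^-34 J·s) / √(2 × 1.67 × 10^-27 kg × 1.602 × 10^-19 C × 27427.5 V)
λ = 1.73 × 10^-13 m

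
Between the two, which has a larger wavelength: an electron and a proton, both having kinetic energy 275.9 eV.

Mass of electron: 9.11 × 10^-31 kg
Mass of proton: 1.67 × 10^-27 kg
The electron has the longer wavelength.

Using λ = h/√(2mKE):

For electron: λ₁ = h/√(2m₁KE) = 7.38 × 10^-11 m
For proton: λ₂ = h/√(2m₂KE) = 1.72 × 10^-12 m

Since λ ∝ 1/√m at constant kinetic energy, the lighter particle has the longer wavelength.

The electron has the longer de Broglie wavelength.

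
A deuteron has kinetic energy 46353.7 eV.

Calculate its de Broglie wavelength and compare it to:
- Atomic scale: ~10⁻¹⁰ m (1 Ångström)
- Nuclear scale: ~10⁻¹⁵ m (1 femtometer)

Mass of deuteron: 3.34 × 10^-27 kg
λ = 9.41 × 10^-14 m, which is between nuclear and atomic scales.

Using λ = h/√(2mKE):

KE = 46353.7 eV = 7.427 × 10^-15 J

λ = h/√(2mKE)
λ = (6.626 × 10^-34 J·s) / √(2 × 3.34 × 10^-27 kg × 7.427 × 10^-15 J)
λ = 9.41 × 10^-14 m

Comparison:
- Atomic scale (10⁻¹⁰ m): λ is 0.00094× this size
- Nuclear scale (10⁻¹⁵ m): λ is 94× this size

The wavelength is between nuclear and atomic scales.

This wavelength is appropriate for probing atomic structure but too large for nuclear physics experiments.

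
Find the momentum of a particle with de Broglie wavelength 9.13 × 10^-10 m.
7.26 × 10^-25 kg·m/s

From the de Broglie relation λ = h/p, we solve for p:

p = h/λ
p = (6.626 × 10^-34 J·s) / (9.13 × 10^-10 m)
p = 7.26 × 10^-25 kg·m/s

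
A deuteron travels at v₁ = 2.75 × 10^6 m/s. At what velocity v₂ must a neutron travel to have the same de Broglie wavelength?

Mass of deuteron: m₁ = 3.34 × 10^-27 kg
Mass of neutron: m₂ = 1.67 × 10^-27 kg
v₂ = 5.50 × 10^6 m/s

For equal de Broglie wavelengths: λ₁ = λ₂

h/(m₁v₁) = h/(m₂v₂)
m₁v₁ = m₂v₂
v₂ = v₁ · (m₁/m₂)

v₂ = 2.75 × 10^6 m/s × (3.34 × 10^-27 kg / 1.67 × 10^-27 kg)
v₂ = 5.50 × 10^6 m/s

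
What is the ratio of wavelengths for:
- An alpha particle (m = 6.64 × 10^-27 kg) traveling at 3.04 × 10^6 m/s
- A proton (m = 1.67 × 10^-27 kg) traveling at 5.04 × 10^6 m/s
λ₁/λ₂ = 0.417

Using λ = h/(mv):

λ₁ = h/(m₁v₁) = 3.28 × 10^-14 m
λ₂ = h/(m₂v₂) = 7.87 × 10^-14 m

Ratio λ₁/λ₂ = (m₂v₂)/(m₁v₁)
         = (1.67 × 10^-27 kg × 5.04 × 10^6 m/s) / (6.64 × 10^-27 kg × 3.04 × 10^6 m/s)
         = 0.417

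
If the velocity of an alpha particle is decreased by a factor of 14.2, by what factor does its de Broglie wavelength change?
The wavelength increases by a factor of 14.2.

From λ = h/(mv), the wavelength is inversely proportional to velocity:

λ ∝ 1/v

If v → v/14.2, then λ → 14.2λ

When velocity is decreased by a factor of 14.2, the wavelength increases by a factor of 14.2.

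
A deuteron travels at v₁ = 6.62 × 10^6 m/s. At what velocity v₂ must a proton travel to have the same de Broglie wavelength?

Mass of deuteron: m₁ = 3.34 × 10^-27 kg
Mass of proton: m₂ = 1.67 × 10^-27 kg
v₂ = 1.32 × 10^7 m/s

For equal de Broglie wavelengths: λ₁ = λ₂

h/(m₁v₁) = h/(m₂v₂)
m₁v₁ = m₂v₂
v₂ = v₁ · (m₁/m₂)

v₂ = 6.62 × 10^6 m/s × (3.34 × 10^-27 kg / 1.67 × 10^-27 kg)
v₂ = 1.32 × 10^7 m/s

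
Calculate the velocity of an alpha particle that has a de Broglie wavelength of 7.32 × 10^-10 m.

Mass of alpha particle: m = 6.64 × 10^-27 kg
1.36 × 10^2 m/s

From the de Broglie relation λ = h/(mv), we solve for v:

v = h/(mλ)
v = (6.626 × 10^-34 J·s) / (6.64 × 10^-27 kg × 7.32 × 10^-10 m)
v = 1.36 × 10^2 m/s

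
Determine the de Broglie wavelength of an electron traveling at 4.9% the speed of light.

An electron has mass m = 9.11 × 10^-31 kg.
4.95 × 10^-11 m

Using the de Broglie relation λ = h/(mv):

v = 4.9% × c = 1.469 × 10^7 m/s

λ = h/(mv)
λ = (6.626 × 10^-34 J·s) / (9.11 × 10^-31 kg × 1.469 × 10^7 m/s)
λ = 4.95 × 10^-11 m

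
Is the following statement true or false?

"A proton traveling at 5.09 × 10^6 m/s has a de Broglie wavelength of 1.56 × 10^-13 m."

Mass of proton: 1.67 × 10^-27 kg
False

The claim is incorrect.

Using λ = h/(mv):
λ = (6.626 × 10^-34 J·s) / (1.67 × 10^-27 kg × 5.09 × 10^6 m/s)
λ = 7.80 × 10^-14 m

The actual wavelength differs from the claimed 1.56 × 10^-13 m.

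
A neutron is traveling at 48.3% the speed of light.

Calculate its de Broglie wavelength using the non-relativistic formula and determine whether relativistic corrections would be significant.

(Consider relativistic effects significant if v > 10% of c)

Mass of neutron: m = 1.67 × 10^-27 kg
Yes, relativistic corrections are needed.

Using the non-relativistic de Broglie formula λ = h/(mv):

v = 48.3% × c = 1.448 × 10^8 m/s

λ = h/(mv)
λ = (6.626 × 10^-34 J·s) / (1.67 × 10^-27 kg × 1.448 × 10^8 m/s)
λ = 2.74 × 10^-15 m

Since v = 48.3% of c > 10% of c, relativistic corrections ARE significant and the actual wavelength would differ from this non-relativistic estimate.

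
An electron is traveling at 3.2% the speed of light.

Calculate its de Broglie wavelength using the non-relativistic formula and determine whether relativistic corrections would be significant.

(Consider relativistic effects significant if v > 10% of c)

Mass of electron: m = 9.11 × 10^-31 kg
No, relativistic corrections are not needed.

Using the non-relativistic de Broglie formula λ = h/(mv):

v = 3.2% × c = 9.593 × 10^6 m/s

λ = h/(mv)
λ = (6.626 × 10^-34 J·s) / (9.11 × 10^-31 kg × 9.593 × 10^6 m/s)
λ = 7.58 × 10^-11 m

Since v = 3.2% of c < 10% of c, relativistic corrections are NOT significant and this non-relativistic result is a good approximation.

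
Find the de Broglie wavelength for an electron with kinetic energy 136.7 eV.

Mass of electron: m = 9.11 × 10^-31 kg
1.05 × 10^-10 m

Using λ = h/√(2mKE):

First convert KE to Joules: KE = 136.7 eV = 2.190 × 10^-17 J

λ = h/√(2mKE)
λ = (6.626 × 10^-34 J·s) / √(2 × 9.11 × 10^-31 kg × 2.190 × 10^-17 J)
λ = 1.05 × 10^-10 m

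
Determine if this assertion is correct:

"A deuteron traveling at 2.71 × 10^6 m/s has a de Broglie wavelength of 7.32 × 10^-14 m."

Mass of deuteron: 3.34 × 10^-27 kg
True

The claim is correct.

Using λ = h/(mv):
λ = (6.626 × 10^-34 J·s) / (3.34 × 10^-27 kg × 2.71 × 10^6 m/s)
λ = 7.32 × 10^-14 m

This matches the claimed value.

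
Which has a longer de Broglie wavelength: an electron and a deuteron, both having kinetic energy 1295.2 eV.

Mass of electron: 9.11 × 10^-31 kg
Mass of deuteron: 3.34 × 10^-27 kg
The electron has the longer wavelength.

Using λ = h/√(2mKE):

For electron: λ₁ = h/√(2m₁KE) = 3.41 × 10^-11 m
For deuteron: λ₂ = h/√(2m₂KE) = 5.63 × 10^-13 m

Since λ ∝ 1/√m at constant kinetic energy, the lighter particle has the longer wavelength.

The electron has the longer de Broglie wavelength.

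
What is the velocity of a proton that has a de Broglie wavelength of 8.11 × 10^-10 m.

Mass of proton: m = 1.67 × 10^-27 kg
4.89 × 10^2 m/s

From the de Broglie relation λ = h/(mv), we solve for v:

v = h/(mλ)
v = (6.626 × 10^-34 J·s) / (1.67 × 10^-27 kg × 8.11 × 10^-10 m)
v = 4.89 × 10^2 m/s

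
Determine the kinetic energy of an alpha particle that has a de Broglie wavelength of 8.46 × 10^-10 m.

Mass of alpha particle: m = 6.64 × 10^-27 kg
4.62 × 10^-23 J (or 2.88 × 10^-4 eV)

From λ = h/√(2mKE), we solve for KE:

λ² = h²/(2mKE)
KE = h²/(2mλ²)
KE = (6.626 × 10^-34 J·s)² / (2 × 6.64 × 10^-27 kg × (8.46 × 10^-10 m)²)
KE = 4.62 × 10^-23 J
KE = 2.88 × 10^-4 eV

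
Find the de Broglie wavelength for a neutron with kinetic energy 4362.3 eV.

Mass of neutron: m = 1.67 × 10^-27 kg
4.34 × 10^-13 m

Using λ = h/√(2mKE):

First convert KE to Joules: KE = 4362.3 eV = 6.989 × 10^-16 J

λ = h/√(2mKE)
λ = (6.626 × 10^-34 J·s) / √(2 × 1.67 × 10^-27 kg × 6.989 × 10^-16 J)
λ = 4.34 × 10^-13 m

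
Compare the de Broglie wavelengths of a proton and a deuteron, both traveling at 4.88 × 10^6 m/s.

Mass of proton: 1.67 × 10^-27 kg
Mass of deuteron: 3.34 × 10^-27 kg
The proton has the longer wavelength.

Using λ = h/(mv), since both particles have the same velocity, the wavelength depends only on mass.

For proton: λ₁ = h/(m₁v) = 8.13 × 10^-14 m
For deuteron: λ₂ = h/(m₂v) = 4.07 × 10^-14 m

Since λ ∝ 1/m at constant velocity, the lighter particle has the longer wavelength.

The proton has the longer de Broglie wavelength.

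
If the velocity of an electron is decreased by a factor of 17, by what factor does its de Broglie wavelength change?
The wavelength increases by a factor of 17.

From λ = h/(mv), the wavelength is inversely proportional to velocity:

λ ∝ 1/v

If v → v/17, then λ → 17λ

When velocity is decreased by a factor of 17, the wavelength increases by a factor of 17.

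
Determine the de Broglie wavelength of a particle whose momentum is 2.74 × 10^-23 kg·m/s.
2.42 × 10^-11 m

Using the de Broglie relation λ = h/p:

λ = h/p
λ = (6.626 × 10^-34 J·s) / (2.74 × 10^-23 kg·m/s)
λ = 2.42 × 10^-11 m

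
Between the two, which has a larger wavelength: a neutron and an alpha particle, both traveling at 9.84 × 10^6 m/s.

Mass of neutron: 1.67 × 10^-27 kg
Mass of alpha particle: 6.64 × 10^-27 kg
The neutron has the longer wavelength.

Using λ = h/(mv), since both particles have the same velocity, the wavelength depends only on mass.

For neutron: λ₁ = h/(m₁v) = 4.03 × 10^-14 m
For alpha particle: λ₂ = h/(m₂v) = 1.01 × 10^-14 m

Since λ ∝ 1/m at constant velocity, the lighter particle has the longer wavelength.

The neutron has the longer de Broglie wavelength.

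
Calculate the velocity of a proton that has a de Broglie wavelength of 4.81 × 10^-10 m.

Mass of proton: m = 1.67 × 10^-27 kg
8.25 × 10^2 m/s

From the de Broglie relation λ = h/(mv), we solve for v:

v = h/(mλ)
v = (6.626 × 10^-34 J·s) / (1.67 × 10^-27 kg × 4.81 × 10^-10 m)
v = 8.25 × 10^2 m/s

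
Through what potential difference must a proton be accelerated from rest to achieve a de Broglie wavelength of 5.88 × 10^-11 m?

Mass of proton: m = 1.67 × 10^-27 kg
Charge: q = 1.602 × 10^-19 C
2.37 × 10^-1 V

From λ = h/√(2mqV), we solve for V:

λ² = h²/(2mqV)
V = h²/(2mqλ²)
V = (6.626 × 10^-34 J·s)² / (2 × 1.67 × 10^-27 kg × 1.602 × 10^-19 C × (5.88 × 10^-11 m)²)
V = 2.37 × 10^-1 V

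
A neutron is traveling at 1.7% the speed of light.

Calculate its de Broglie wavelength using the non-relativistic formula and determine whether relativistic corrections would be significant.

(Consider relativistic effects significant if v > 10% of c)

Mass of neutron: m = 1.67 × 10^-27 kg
No, relativistic corrections are not needed.

Using the non-relativistic de Broglie formula λ = h/(mv):

v = 1.7% × c = 5.096 × 10^6 m/s

λ = h/(mv)
λ = (6.626 × 10^-34 J·s) / (1.67 × 10^-27 kg × 5.096 × 10^6 m/s)
λ = 7.79 × 10^-14 m

Since v = 1.7% of c < 10% of c, relativistic corrections are NOT significant and this non-relativistic result is a good approximation.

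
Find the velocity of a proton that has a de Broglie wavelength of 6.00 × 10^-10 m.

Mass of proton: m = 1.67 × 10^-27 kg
6.61 × 10^2 m/s

From the de Broglie relation λ = h/(mv), we solve for v:

v = h/(mλ)
v = (6.626 × 10^-34 J·s) / (1.67 × 10^-27 kg × 6.00 × 10^-10 m)
v = 6.61 × 10^2 m/s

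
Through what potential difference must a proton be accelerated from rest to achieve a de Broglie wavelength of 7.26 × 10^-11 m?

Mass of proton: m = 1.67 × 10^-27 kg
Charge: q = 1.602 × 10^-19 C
1.56 × 10^-1 V

From λ = h/√(2mqV), we solve for V:

λ² = h²/(2mqV)
V = h²/(2mqλ²)
V = (6.626 × 10^-34 J·s)² / (2 × 1.67 × 10^-27 kg × 1.602 × 10^-19 C × (7.26 × 10^-11 m)²)
V = 1.56 × 10^-1 V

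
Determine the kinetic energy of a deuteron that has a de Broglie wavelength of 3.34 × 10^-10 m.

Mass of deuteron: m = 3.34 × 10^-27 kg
5.89 × 10^-22 J (or 3.68 × 10^-3 eV)

From λ = h/√(2mKE), we solve for KE:

λ² = h²/(2mKE)
KE = h²/(2mλ²)
KE = (6.626 × 10^-34 J·s)² / (2 × 3.34 × 10^-27 kg × (3.34 × 10^-10 m)²)
KE = 5.89 × 10^-22 J
KE = 3.68 × 10^-3 eV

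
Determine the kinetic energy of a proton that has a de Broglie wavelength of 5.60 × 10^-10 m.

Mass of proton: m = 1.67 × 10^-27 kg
4.19 × 10^-22 J (or 2.62 × 10^-3 eV)

From λ = h/√(2mKE), we solve for KE:

λ² = h²/(2mKE)
KE = h²/(2mλ²)
KE = (6.626 × 10^-34 J·s)² / (2 × 1.67 × 10^-27 kg × (5.60 × 10^-10 m)²)
KE = 4.19 × 10^-22 J
KE = 2.62 × 10^-3 eV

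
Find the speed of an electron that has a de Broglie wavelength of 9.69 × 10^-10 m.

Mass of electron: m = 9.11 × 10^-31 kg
7.51 × 10^5 m/s

From the de Broglie relation λ = h/(mv), we solve for v:

v = h/(mλ)
v = (6.626 × 10^-34 J·s) / (9.11 × 10^-31 kg × 9.69 × 10^-10 m)
v = 7.51 × 10^5 m/s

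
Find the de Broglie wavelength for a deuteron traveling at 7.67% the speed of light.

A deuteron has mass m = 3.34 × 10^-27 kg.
8.63 × 10^-15 m

Using the de Broglie relation λ = h/(mv):

v = 7.67% × c = 2.299 × 10^7 m/s

λ = h/(mv)
λ = (6.626 × 10^-34 J·s) / (3.34 × 10^-27 kg × 2.299 × 10^7 m/s)
λ = 8.63 × 10^-15 m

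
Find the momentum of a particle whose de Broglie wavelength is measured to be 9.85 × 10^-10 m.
6.73 × 10^-25 kg·m/s

From the de Broglie relation λ = h/p, we solve for p:

p = h/λ
p = (6.626 × 10^-34 J·s) / (9.85 × 10^-10 m)
p = 6.73 × 10^-25 kg·m/s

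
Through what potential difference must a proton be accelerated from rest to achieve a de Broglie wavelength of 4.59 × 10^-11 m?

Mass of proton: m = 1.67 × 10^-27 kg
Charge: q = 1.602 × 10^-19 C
3.89 × 10^-1 V

From λ = h/√(2mqV), we solve for V:

λ² = h²/(2mqV)
V = h²/(2mqλ²)
V = (6.626 × 10^-34 J·s)² / (2 × 1.67 × 10^-27 kg × 1.602 × 10^-19 C × (4.59 × 10^-11 m)²)
V = 3.89 × 10^-1 V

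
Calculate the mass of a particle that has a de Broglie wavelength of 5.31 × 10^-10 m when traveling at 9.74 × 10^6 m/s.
1.28 × 10^-31 kg

From the de Broglie relation λ = h/(mv), we solve for m:

m = h/(λv)
m = (6.626 × 10^-34 J·s) / (5.31 × 10^-10 m × 9.74 × 10^6 m/s)
m = 1.28 × 10^-31 kg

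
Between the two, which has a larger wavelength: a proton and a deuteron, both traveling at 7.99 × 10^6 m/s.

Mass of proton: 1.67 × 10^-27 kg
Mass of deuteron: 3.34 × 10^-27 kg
The proton has the longer wavelength.

Using λ = h/(mv), since both particles have the same velocity, the wavelength depends only on mass.

For proton: λ₁ = h/(m₁v) = 4.97 × 10^-14 m
For deuteron: λ₂ = h/(m₂v) = 2.48 × 10^-14 m

Since λ ∝ 1/m at constant velocity, the lighter particle has the longer wavelength.

The proton has the longer de Broglie wavelength.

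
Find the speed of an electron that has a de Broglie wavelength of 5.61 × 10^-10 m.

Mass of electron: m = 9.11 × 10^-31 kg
1.30 × 10^6 m/s

From the de Broglie relation λ = h/(mv), we solve for v:

v = h/(mλ)
v = (6.626 × 10^-34 J·s) / (9.11 × 10^-31 kg × 5.61 × 10^-10 m)
v = 1.30 × 10^6 m/s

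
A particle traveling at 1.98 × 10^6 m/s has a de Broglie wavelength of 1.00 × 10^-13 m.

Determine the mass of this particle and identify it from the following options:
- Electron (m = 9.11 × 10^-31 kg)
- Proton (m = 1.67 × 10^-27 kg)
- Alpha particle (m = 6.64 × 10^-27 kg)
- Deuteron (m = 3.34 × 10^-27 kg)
The particle is a deuteron.

From λ = h/(mv), solve for mass:

m = h/(λv)
m = (6.626 × 10^-34 J·s) / (1.00 × 10^-13 m × 1.98 × 10^6 m/s)
m = 3.35 × 10^-27 kg

Comparing with the listed masses, this is closest to a deuteron.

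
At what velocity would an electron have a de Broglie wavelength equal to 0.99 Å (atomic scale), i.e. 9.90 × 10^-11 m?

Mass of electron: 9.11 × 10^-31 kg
7.35 × 10^6 m/s

From λ = h/(mv), solve for v:

v = h/(mλ)
v = (6.626 × 10^-34 J·s) / (9.11 × 10^-31 kg × 9.90 × 10^-11 m)
v = 7.35 × 10^6 m/s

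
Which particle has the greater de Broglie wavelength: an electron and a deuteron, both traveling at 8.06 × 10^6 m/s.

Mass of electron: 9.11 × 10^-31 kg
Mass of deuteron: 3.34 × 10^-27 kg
The electron has the longer wavelength.

Using λ = h/(mv), since both particles have the same velocity, the wavelength depends only on mass.

For electron: λ₁ = h/(m₁v) = 9.02 × 10^-11 m
For deuteron: λ₂ = h/(m₂v) = 2.46 × 10^-14 m

Since λ ∝ 1/m at constant velocity, the lighter particle has the longer wavelength.

The electron has the longer de Broglie wavelength.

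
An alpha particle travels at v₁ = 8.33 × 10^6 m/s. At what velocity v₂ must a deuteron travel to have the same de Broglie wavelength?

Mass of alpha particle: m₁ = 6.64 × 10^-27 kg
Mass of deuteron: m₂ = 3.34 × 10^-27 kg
v₂ = 1.66 × 10^7 m/s

For equal de Broglie wavelengths: λ₁ = λ₂

h/(m₁v₁) = h/(m₂v₂)
m₁v₁ = m₂v₂
v₂ = v₁ · (m₁/m₂)

v₂ = 8.33 × 10^6 m/s × (6.64 × 10^-27 kg / 3.34 × 10^-27 kg)
v₂ = 1.66 × 10^7 m/s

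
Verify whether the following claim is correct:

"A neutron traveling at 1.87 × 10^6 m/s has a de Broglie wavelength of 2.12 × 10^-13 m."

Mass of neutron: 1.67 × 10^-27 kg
True

The claim is correct.

Using λ = h/(mv):
λ = (6.626 × 10^-34 J·s) / (1.67 × 10^-27 kg × 1.87 × 10^6 m/s)
λ = 2.12 × 10^-13 m

This matches the claimed value.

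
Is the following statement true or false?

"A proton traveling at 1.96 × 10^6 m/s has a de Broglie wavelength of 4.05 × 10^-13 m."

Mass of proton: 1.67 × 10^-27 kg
False

The claim is incorrect.

Using λ = h/(mv):
λ = (6.626 × 10^-34 J·s) / (1.67 × 10^-27 kg × 1.96 × 10^6 m/s)
λ = 2.02 × 10^-13 m

The actual wavelength differs from the claimed 4.05 × 10^-13 m.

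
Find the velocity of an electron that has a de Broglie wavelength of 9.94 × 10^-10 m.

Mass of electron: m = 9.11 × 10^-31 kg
7.32 × 10^5 m/s

From the de Broglie relation λ = h/(mv), we solve for v:

v = h/(mλ)
v = (6.626 × 10^-34 J·s) / (9.11 × 10^-31 kg × 9.94 × 10^-10 m)
v = 7.32 × 10^5 m/s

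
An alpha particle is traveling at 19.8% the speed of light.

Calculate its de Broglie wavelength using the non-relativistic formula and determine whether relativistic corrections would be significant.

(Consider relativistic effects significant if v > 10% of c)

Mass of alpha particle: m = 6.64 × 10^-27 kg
Yes, relativistic corrections are needed.

Using the non-relativistic de Broglie formula λ = h/(mv):

v = 19.8% × c = 5.936 × 10^7 m/s

λ = h/(mv)
λ = (6.626 × 10^-34 J·s) / (6.64 × 10^-27 kg × 5.936 × 10^7 m/s)
λ = 1.68 × 10^-15 m

Since v = 19.8% of c > 10% of c, relativistic corrections ARE significant and the actual wavelength would differ from this non-relativistic estimate.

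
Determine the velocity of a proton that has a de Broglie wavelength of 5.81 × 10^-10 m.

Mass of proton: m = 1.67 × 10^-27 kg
6.83 × 10^2 m/s

From the de Broglie relation λ = h/(mv), we solve for v:

v = h/(mλ)
v = (6.626 × 10^-34 J·s) / (1.67 × 10^-27 kg × 5.81 × 10^-10 m)
v = 6.83 × 10^2 m/s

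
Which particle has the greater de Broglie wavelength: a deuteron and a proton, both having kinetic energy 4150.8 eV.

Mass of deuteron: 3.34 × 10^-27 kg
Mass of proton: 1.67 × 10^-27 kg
The proton has the longer wavelength.

Using λ = h/√(2mKE):

For deuteron: λ₁ = h/√(2m₁KE) = 3.14 × 10^-13 m
For proton: λ₂ = h/√(2m₂KE) = 4.45 × 10^-13 m

Since λ ∝ 1/√m at constant kinetic energy, the lighter particle has the longer wavelength.

The proton has the longer de Broglie wavelength.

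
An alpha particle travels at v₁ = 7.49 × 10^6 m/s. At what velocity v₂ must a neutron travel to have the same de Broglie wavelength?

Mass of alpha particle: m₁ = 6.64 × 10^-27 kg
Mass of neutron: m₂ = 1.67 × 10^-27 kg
v₂ = 2.98 × 10^7 m/s

For equal de Broglie wavelengths: λ₁ = λ₂

h/(m₁v₁) = h/(m₂v₂)
m₁v₁ = m₂v₂
v₂ = v₁ · (m₁/m₂)

v₂ = 7.49 × 10^6 m/s × (6.64 × 10^-27 kg / 1.67 × 10^-27 kg)
v₂ = 2.98 × 10^7 m/s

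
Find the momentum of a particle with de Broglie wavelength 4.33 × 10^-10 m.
1.53 × 10^-24 kg·m/s

From the de Broglie relation λ = h/p, we solve for p:

p = h/λ
p = (6.626 × 10^-34 J·s) / (4.33 × 10^-10 m)
p = 1.53 × 10^-24 kg·m/s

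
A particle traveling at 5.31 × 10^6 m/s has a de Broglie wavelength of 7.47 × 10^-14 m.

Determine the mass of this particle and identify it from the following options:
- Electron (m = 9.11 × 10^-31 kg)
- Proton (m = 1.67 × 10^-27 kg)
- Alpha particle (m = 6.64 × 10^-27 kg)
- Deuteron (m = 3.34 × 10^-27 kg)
The particle is a proton.

From λ = h/(mv), solve for mass:

m = h/(λv)
m = (6.626 × 10^-34 J·s) / (7.47 × 10^-14 m × 5.31 × 10^6 m/s)
m = 1.67 × 10^-27 kg

Comparing with the listed masses, this is closest to a proton.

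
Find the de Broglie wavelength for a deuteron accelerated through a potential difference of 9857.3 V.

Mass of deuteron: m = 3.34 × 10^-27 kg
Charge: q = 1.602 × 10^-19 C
2.04 × 10^-13 m

When a particle is accelerated through voltage V, it gains kinetic energy KE = qV.

The de Broglie wavelength is then λ = h/√(2mqV):

λ = h/√(2mqV)
λ = (6.626 × 10^-34 J·s) / √(2 × 3.34 × 10^-27 kg × 1.602 × 10^-19 C × 9857.3 V)
λ = 2.04 × 10^-13 m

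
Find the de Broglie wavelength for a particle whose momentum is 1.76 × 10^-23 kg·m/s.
3.76 × 10^-11 m

Using the de Broglie relation λ = h/p:

λ = h/p
λ = (6.626 × 10^-34 J·s) / (1.76 × 10^-23 kg·m/s)
λ = 3.76 × 10^-11 m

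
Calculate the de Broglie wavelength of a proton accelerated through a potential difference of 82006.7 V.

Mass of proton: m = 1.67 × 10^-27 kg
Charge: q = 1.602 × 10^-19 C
1.00 × 10^-13 m

When a particle is accelerated through voltage V, it gains kinetic energy KE = qV.

The de Broglie wavelength is then λ = h/√(2mqV):

λ = h/√(2mqV)
λ = (6.626 × 10^-34 J·s) / √(2 × 1.67 × 10^-27 kg × 1.602 × 10^-19 C × 82006.7 V)
λ = 1.00 × 10^-13 m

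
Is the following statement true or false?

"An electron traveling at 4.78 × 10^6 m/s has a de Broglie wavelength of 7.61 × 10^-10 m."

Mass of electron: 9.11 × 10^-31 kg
False

The claim is incorrect.

Using λ = h/(mv):
λ = (6.626 × 10^-34 J·s) / (9.11 × 10^-31 kg × 4.78 × 10^6 m/s)
λ = 1.52 × 10^-10 m

The actual wavelength differs from the claimed 7.61 × 10^-10 m.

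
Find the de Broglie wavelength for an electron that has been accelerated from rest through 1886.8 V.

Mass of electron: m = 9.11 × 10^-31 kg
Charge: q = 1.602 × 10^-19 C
2.82 × 10^-11 m

When a particle is accelerated through voltage V, it gains kinetic energy KE = qV.

The de Broglie wavelength is then λ = h/√(2mqV):

λ = h/√(2mqV)
λ = (6.626 × 10^-34 J·s) / √(2 × 9.11 × 10^-31 kg × 1.602 × 10^-19 C × 1886.8 V)
λ = 2.82 × 10^-11 m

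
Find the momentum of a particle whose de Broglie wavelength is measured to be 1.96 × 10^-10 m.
3.38 × 10^-24 kg·m/s

From the de Broglie relation λ = h/p, we solve for p:

p = h/λ
p = (6.626 × 10^-34 J·s) / (1.96 × 10^-10 m)
p = 3.38 × 10^-24 kg·m/s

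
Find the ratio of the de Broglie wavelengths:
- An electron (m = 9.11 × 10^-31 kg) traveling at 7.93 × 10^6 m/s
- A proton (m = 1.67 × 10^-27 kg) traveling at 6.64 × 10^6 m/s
λ₁/λ₂ = 1.53 × 10^3

Using λ = h/(mv):

λ₁ = h/(m₁v₁) = 9.17 × 10^-11 m
λ₂ = h/(m₂v₂) = 5.98 × 10^-14 m

Ratio λ₁/λ₂ = (m₂v₂)/(m₁v₁)
         = (1.67 × 10^-27 kg × 6.64 × 10^6 m/s) / (9.11 × 10^-31 kg × 7.93 × 10^6 m/s)
         = 1.53 × 10^3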